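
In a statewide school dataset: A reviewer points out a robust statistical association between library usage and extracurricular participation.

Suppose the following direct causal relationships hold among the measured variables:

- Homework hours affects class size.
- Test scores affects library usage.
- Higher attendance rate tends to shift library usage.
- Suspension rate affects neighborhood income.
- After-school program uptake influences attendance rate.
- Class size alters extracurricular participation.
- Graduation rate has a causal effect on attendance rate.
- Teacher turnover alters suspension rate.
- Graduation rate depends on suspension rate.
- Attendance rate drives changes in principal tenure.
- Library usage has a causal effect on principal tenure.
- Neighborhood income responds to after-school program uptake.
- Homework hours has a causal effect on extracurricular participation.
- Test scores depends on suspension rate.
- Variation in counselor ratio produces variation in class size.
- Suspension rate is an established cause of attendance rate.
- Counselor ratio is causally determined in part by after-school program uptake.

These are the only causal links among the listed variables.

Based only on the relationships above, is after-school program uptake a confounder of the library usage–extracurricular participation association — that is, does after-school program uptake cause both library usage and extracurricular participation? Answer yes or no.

yes

After-school program uptake has a causal path to library usage (after-school program uptake → attendance rate → library usage) and to extracurricular participation (after-school program uptake → counselor ratio → class size → extracurricular participation), so it is a common cause of both — a confounder.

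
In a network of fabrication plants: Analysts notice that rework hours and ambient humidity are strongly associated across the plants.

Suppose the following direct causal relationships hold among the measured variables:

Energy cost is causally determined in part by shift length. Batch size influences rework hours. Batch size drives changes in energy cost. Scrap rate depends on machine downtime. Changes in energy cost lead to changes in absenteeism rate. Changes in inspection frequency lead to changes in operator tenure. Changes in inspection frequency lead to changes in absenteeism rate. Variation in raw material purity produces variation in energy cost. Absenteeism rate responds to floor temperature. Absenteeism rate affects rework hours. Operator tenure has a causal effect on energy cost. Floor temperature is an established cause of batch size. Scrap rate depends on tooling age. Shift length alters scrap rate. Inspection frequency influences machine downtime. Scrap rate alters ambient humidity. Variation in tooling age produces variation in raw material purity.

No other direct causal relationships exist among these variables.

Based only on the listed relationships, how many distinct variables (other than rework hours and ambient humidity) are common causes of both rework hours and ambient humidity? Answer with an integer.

The common causes are: inspection frequency (to rework hours via inspection frequency → absenteeism rate → rework hours; to ambient humidity via inspection frequency → machine downtime → scrap rate → ambient humidity); shift length (to rework hours via shift length → energy cost → absenteeism rate → rework hours; to ambient humidity via shift length → scrap rate → ambient humidity); tooling age (to rework hours via tooling age → raw material purity → energy cost → absenteeism rate → rework hours; to ambient humidity via tooling age → scrap rate → ambient humidity).
Every other variable lacks a causal path to at least one of rework hours and ambient humidity.

3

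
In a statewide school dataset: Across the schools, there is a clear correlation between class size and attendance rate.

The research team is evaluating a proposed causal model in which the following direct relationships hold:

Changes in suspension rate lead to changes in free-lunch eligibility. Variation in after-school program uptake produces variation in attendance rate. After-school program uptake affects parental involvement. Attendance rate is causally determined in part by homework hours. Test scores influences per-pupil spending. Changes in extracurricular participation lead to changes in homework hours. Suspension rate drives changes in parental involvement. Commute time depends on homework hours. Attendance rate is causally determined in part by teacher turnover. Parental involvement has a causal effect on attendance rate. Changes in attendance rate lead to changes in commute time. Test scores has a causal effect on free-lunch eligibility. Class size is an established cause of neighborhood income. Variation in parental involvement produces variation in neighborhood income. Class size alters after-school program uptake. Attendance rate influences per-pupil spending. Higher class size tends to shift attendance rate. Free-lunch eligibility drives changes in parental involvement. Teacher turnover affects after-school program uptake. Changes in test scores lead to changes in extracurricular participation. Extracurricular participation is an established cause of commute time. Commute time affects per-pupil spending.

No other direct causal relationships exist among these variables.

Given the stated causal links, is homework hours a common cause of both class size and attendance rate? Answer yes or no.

no

Homework hours has no stated causal path to class size. A confounder must cause both variables, so homework hours does not qualify.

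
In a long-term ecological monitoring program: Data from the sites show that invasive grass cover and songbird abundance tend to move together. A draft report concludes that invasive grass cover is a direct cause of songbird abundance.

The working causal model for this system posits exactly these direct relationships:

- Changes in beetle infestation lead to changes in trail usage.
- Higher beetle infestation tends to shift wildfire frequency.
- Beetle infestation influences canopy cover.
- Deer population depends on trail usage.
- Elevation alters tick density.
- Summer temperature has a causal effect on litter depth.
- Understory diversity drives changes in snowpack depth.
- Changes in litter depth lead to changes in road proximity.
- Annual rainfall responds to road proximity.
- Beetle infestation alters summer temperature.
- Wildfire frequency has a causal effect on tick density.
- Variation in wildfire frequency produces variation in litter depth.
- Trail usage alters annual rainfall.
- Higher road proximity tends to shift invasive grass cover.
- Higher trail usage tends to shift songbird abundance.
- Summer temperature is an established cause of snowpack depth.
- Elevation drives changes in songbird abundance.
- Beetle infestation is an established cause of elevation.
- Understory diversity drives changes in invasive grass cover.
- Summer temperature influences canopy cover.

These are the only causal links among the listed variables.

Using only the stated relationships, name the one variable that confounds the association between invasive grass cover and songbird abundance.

Beetle infestation has a causal path to invasive grass cover (beetle infestation → wildfire frequency → litter depth → road proximity → invasive grass cover) and a separate causal path to songbird abundance (beetle infestation → elevation → songbird abundance), so it is a common cause of both.
No stated relationship gives invasive grass cover a causal route to songbird abundance, so the correlation is explained by the shared upstream cause rather than a direct effect.

beetle infestation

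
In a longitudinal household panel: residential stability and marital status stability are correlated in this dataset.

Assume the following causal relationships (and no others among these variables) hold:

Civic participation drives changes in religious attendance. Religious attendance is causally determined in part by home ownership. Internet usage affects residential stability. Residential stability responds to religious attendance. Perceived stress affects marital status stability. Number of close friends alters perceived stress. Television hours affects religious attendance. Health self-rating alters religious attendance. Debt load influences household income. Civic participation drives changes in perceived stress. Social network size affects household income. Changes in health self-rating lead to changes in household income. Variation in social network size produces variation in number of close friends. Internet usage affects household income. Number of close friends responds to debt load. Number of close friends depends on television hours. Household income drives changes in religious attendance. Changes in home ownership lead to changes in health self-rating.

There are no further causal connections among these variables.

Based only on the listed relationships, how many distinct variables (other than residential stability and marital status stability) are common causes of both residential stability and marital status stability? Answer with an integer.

The common causes are: civic participation (to residential stability via civic participation → religious attendance → residential stability; to marital status stability via civic participation → perceived stress → marital status stability); debt load (to residential stability via debt load → household income → religious attendance → residential stability; to marital status stability via debt load → number of close friends → perceived stress → marital status stability); social network size (to residential stability via social network size → household income → religious attendance → residential stability; to marital status stability via social network size → number of close friends → perceived stress → marital status stability); television hours (to residential stability via television hours → religious attendance → residential stability; to marital status stability via television hours → number of close friends → perceived stress → marital status stability).
Every other variable lacks a causal path to at least one of residential stability and marital status stability.

4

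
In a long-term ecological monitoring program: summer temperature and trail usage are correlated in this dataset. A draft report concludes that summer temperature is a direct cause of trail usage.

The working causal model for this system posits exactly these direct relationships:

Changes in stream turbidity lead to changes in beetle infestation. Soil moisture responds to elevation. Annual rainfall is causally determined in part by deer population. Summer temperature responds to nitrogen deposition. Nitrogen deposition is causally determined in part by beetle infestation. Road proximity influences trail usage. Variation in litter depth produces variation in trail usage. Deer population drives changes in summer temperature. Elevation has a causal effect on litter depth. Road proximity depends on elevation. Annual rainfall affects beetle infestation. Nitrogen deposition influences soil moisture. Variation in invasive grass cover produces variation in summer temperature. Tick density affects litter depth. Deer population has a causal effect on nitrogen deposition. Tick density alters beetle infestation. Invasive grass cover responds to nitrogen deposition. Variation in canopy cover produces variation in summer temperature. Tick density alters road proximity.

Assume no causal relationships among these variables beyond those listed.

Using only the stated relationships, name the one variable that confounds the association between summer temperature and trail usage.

tick density

Tick density has a causal path to summer temperature (tick density → beetle infestation → nitrogen deposition → summer temperature) and a separate causal path to trail usage (tick density → road proximity → trail usage), so it is a common cause of both.
No stated relationship gives summer temperature a causal route to trail usage, so the correlation is explained by the shared upstream cause rather than a direct effect.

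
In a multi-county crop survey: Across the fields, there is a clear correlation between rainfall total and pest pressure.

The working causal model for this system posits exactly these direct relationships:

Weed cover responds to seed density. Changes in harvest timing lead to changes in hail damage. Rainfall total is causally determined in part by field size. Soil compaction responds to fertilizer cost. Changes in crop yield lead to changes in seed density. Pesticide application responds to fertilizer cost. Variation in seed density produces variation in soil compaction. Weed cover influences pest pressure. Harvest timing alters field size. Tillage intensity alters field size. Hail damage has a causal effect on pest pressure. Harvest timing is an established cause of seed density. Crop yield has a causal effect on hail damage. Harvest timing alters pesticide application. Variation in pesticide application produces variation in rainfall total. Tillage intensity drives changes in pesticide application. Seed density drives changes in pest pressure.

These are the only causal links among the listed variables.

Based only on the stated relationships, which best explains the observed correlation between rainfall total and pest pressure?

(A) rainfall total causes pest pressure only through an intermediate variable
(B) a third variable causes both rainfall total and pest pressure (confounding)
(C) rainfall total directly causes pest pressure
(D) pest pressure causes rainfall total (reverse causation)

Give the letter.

B

Harvest timing causes rainfall total (harvest timing → field size → rainfall total) and pest pressure (harvest timing → hail damage → pest pressure) — a common cause creating the correlation.
There is no stated path from rainfall total to pest pressure or from pest pressure to rainfall total, so neither direct nor reverse causation applies.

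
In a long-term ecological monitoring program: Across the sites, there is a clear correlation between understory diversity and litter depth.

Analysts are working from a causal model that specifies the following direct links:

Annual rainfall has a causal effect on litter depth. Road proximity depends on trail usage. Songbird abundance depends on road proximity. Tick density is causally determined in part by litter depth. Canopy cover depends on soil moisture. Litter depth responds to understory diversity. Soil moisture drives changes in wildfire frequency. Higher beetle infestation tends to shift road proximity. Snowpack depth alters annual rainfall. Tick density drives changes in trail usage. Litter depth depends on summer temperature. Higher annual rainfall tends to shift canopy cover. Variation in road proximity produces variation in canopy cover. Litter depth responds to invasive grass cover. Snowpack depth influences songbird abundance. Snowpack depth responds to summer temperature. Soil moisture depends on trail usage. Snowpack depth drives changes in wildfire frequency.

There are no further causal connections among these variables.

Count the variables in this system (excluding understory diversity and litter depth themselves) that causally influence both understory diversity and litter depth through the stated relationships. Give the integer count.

0

No listed variable has a causal path to both understory diversity and litter depth, so there are no common causes.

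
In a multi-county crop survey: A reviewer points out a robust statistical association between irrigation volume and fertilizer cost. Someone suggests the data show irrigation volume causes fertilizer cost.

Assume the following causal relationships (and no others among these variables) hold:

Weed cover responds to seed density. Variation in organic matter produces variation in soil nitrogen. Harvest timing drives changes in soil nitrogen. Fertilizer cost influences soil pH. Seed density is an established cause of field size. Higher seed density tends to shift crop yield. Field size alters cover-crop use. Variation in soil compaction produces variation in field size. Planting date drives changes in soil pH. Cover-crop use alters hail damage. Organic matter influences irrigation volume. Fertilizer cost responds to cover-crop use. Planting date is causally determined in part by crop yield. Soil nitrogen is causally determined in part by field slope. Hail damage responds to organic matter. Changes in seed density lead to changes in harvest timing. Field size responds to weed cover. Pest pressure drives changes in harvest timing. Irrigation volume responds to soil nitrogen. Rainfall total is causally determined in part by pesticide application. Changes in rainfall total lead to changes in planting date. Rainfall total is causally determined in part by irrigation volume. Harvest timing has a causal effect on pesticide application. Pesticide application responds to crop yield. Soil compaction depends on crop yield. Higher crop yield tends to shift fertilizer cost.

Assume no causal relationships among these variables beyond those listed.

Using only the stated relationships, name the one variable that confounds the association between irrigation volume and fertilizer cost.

Seed density has a causal path to irrigation volume (seed density → harvest timing → soil nitrogen → irrigation volume) and a separate causal path to fertilizer cost (seed density → crop yield → fertilizer cost), so it is a common cause of both.
No stated relationship gives irrigation volume a causal route to fertilizer cost, so the correlation is explained by the shared upstream cause rather than a direct effect.

seed density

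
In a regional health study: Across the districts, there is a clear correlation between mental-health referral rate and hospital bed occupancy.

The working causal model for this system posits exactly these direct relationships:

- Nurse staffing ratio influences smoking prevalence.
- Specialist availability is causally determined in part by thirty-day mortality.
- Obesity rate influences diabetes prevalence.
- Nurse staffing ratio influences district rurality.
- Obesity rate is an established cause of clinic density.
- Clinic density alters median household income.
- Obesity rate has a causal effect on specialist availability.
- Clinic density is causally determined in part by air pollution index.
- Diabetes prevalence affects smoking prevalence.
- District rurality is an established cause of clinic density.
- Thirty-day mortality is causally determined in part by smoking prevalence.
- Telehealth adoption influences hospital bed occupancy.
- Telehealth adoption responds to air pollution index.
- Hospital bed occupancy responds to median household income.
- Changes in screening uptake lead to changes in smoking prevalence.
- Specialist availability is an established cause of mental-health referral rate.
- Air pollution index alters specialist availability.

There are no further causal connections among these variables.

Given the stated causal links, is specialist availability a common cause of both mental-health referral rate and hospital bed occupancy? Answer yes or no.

Specialist availability has no stated causal path to hospital bed occupancy. A confounder must cause both variables, so specialist availability does not qualify.

no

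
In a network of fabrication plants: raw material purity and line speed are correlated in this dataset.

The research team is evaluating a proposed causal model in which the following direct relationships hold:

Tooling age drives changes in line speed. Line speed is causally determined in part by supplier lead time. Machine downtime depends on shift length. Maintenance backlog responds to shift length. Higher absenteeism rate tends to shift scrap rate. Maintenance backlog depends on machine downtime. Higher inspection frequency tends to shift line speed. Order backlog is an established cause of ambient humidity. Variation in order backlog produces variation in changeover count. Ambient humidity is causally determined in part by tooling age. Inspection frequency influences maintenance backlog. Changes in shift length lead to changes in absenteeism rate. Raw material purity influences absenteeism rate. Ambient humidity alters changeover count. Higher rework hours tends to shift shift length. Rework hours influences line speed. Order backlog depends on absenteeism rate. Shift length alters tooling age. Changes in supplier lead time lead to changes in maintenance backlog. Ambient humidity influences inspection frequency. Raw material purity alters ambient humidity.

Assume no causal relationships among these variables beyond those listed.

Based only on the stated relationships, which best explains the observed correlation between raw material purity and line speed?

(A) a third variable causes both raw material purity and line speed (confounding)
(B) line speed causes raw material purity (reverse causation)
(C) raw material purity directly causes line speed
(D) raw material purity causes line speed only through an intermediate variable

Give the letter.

Raw material purity reaches line speed through raw material purity → ambient humidity → inspection frequency → line speed — an indirect causal chain with no direct raw material purity → line speed link. No variable causes both raw material purity and line speed, so confounding is ruled out; the effect is mediated.

D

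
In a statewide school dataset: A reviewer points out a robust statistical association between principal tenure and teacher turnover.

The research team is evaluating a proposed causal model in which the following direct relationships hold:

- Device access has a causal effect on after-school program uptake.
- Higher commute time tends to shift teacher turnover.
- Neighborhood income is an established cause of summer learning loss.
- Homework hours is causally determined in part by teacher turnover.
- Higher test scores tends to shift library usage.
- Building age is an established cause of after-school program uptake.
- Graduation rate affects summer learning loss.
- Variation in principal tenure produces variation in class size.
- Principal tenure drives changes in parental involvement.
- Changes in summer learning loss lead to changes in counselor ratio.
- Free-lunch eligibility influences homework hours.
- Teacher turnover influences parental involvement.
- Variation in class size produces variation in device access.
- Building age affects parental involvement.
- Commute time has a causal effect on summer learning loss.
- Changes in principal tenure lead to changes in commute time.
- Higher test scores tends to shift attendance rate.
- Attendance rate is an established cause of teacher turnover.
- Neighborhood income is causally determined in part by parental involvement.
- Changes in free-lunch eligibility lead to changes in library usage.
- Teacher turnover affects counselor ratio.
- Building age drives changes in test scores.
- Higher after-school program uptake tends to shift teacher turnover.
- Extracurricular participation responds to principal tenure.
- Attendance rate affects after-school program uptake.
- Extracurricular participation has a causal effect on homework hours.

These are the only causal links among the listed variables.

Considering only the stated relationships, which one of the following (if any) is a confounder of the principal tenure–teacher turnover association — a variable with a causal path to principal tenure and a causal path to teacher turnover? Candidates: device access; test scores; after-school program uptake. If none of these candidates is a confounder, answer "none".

None of the listed candidates has causal paths to both principal tenure and teacher turnover in the stated relationships, so none is a common cause.

none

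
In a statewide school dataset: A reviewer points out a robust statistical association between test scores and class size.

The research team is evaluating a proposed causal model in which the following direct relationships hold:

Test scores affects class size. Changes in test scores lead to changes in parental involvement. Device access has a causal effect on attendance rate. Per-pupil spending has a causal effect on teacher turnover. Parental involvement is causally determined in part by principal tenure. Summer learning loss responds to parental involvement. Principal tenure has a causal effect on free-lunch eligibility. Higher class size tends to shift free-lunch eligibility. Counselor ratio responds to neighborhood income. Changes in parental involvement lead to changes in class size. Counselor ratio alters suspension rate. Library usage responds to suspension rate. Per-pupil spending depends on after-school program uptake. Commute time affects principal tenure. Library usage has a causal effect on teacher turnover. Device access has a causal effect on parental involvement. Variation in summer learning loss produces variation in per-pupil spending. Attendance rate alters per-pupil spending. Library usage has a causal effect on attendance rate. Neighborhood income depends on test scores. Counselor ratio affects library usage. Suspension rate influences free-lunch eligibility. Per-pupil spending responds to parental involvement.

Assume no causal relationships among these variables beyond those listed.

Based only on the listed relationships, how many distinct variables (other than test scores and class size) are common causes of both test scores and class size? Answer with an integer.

0

No listed variable has a causal path to both test scores and class size, so there are no common causes.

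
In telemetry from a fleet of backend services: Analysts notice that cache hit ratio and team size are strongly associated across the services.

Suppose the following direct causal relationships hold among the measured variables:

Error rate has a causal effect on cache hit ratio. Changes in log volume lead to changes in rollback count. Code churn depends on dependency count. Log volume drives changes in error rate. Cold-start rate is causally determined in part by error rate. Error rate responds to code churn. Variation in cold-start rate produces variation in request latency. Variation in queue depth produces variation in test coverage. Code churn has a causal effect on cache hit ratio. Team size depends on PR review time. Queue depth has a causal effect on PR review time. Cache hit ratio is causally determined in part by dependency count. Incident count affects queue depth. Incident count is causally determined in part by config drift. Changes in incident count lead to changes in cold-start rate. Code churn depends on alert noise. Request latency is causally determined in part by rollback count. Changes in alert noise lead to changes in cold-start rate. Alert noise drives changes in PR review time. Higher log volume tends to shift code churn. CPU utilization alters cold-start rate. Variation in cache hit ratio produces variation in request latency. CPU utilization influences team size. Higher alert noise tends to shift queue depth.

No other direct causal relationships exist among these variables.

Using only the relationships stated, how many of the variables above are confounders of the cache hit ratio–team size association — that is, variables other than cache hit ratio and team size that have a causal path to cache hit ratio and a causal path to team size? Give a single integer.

The common causes are: alert noise (to cache hit ratio via alert noise → code churn → cache hit ratio; to team size via alert noise → PR review time → team size).
Every other variable lacks a causal path to at least one of cache hit ratio and team size.

1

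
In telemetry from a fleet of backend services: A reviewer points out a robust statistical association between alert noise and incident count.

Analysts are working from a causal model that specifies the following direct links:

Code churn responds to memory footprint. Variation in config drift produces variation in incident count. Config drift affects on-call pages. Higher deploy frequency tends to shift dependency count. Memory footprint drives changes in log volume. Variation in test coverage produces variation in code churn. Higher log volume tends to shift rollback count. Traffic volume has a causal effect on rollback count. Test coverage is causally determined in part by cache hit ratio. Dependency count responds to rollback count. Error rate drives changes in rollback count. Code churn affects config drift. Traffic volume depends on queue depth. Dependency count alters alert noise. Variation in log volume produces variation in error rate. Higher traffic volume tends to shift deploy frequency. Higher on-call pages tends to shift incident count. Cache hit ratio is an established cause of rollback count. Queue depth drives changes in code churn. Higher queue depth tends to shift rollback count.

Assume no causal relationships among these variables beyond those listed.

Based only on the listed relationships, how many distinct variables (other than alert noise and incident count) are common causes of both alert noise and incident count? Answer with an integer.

3

The common causes are: cache hit ratio (to alert noise via cache hit ratio → rollback count → dependency count → alert noise; to incident count via cache hit ratio → test coverage → code churn → config drift → incident count); memory footprint (to alert noise via memory footprint → log volume → rollback count → dependency count → alert noise; to incident count via memory footprint → code churn → config drift → incident count); queue depth (to alert noise via queue depth → rollback count → dependency count → alert noise; to incident count via queue depth → code churn → config drift → incident count).
Every other variable lacks a causal path to at least one of alert noise and incident count.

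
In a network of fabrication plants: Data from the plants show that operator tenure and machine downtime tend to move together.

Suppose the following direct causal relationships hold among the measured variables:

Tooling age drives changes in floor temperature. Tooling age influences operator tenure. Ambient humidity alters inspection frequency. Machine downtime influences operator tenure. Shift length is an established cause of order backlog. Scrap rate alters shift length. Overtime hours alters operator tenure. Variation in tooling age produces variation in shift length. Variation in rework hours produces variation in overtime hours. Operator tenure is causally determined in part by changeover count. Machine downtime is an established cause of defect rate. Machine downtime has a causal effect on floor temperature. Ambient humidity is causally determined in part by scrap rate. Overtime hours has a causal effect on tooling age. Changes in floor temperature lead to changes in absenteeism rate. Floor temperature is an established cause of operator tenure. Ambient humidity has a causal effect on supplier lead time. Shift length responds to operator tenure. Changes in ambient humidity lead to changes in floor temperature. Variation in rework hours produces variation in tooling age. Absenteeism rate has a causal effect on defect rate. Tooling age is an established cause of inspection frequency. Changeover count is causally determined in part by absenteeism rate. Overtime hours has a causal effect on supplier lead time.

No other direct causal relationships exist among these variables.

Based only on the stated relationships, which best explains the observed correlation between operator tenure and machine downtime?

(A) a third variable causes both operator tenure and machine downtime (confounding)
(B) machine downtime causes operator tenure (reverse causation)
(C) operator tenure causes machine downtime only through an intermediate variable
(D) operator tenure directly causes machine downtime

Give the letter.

B

The stated link runs machine downtime → operator tenure; operator tenure has no causal path to machine downtime. No variable causes both, so confounding is ruled out. The correlation reflects reverse causation.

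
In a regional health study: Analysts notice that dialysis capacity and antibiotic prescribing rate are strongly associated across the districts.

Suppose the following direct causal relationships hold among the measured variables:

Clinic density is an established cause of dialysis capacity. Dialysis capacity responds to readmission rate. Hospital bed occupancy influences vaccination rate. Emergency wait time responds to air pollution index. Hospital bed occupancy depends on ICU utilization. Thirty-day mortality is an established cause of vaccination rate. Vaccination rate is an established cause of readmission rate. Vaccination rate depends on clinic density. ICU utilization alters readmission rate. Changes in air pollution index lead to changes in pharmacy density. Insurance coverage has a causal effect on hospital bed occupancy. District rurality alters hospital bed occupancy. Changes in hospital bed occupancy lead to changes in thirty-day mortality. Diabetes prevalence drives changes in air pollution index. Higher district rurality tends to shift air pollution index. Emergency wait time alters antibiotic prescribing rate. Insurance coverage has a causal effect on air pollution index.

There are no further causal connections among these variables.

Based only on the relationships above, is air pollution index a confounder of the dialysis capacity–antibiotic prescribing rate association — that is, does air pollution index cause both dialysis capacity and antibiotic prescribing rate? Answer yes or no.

Air pollution index has no stated causal path to dialysis capacity. A confounder must cause both variables, so air pollution index does not qualify.

no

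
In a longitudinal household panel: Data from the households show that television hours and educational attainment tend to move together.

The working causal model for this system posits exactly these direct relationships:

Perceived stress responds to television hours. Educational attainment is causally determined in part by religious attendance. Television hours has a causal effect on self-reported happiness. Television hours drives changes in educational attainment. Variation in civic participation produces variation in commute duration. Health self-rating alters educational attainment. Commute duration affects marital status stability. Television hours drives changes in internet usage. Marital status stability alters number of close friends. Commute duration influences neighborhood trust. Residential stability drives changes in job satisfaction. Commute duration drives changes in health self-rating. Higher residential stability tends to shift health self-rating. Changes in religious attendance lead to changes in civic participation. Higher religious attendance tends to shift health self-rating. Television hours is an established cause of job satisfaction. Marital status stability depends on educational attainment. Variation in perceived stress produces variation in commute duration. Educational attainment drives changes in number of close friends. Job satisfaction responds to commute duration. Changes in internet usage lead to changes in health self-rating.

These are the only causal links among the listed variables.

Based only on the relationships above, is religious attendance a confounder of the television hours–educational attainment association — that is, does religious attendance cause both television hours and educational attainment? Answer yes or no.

Religious attendance has no stated causal path to television hours. A confounder must cause both variables, so religious attendance does not qualify.

no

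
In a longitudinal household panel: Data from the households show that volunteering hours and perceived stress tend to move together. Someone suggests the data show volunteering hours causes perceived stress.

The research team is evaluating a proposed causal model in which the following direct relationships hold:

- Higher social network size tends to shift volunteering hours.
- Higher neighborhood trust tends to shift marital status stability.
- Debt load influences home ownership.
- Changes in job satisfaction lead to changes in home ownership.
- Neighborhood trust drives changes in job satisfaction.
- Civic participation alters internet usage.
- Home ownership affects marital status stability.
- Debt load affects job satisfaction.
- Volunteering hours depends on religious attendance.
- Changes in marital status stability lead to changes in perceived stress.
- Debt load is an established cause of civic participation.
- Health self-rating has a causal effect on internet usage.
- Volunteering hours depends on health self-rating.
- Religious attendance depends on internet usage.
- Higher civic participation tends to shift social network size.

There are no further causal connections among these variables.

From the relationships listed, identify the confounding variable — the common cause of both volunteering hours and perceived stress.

Debt load has a causal path to volunteering hours (debt load → civic participation → social network size → volunteering hours) and a separate causal path to perceived stress (debt load → home ownership → marital status stability → perceived stress), so it is a common cause of both.
No stated relationship gives volunteering hours a causal route to perceived stress, so the correlation is explained by the shared upstream cause rather than a direct effect.

debt load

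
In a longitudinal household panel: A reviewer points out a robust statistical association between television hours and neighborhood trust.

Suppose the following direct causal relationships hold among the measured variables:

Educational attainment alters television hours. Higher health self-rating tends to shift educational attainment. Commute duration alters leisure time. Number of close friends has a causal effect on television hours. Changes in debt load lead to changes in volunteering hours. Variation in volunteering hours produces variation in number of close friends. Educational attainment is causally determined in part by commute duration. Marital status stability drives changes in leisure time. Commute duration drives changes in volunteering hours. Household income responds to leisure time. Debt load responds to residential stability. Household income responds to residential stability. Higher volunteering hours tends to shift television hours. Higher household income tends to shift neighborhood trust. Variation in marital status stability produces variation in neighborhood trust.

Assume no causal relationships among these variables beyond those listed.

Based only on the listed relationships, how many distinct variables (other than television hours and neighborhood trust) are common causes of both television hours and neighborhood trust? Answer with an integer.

The common causes are: commute duration (to television hours via commute duration → volunteering hours → television hours; to neighborhood trust via commute duration → leisure time → household income → neighborhood trust); residential stability (to television hours via residential stability → debt load → volunteering hours → television hours; to neighborhood trust via residential stability → household income → neighborhood trust).
Every other variable lacks a causal path to at least one of television hours and neighborhood trust.

2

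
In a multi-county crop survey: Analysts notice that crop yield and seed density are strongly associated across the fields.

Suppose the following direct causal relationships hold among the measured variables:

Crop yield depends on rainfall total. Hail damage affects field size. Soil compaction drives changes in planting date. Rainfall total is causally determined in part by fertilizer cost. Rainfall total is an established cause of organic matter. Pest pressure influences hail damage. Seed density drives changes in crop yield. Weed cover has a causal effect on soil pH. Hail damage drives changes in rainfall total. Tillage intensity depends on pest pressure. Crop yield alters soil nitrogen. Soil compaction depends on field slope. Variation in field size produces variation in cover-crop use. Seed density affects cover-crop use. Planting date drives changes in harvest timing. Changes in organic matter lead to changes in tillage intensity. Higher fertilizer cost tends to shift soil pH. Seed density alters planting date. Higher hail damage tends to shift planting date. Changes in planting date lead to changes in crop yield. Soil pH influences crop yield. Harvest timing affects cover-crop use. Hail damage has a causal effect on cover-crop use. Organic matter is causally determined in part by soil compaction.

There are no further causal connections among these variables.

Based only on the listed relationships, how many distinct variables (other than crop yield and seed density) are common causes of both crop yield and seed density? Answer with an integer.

0

No listed variable has a causal path to both crop yield and seed density, so there are no common causes.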